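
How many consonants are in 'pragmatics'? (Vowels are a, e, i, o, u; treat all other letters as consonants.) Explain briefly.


Consonants in 'pragmatics': p, r, g, m, t, c, s = 7 consonants.

7


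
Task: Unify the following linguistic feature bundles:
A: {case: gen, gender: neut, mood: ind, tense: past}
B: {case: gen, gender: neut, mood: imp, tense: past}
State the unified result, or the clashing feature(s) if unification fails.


Compare features:
case: A=gen vs B=gen -> unified: gen
gender: A=neut vs B=neut -> unified: neut
mood: A=ind vs B=imp -> CLASH
tense: A=past vs B=past -> unified: past
Clash detected on feature 'mood' (ind vs imp); unification fails.

CLASH on 'mood' (ind vs imp)


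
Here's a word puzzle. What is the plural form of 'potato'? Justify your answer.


Apply rule: Add -es (consonant + o). 'potato' becomes 'potatoes'.

potatoes


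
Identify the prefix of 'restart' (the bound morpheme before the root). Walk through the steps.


The word 'restart' = 're' (prefix) + 'start' (root). The prefix is 're'.

re


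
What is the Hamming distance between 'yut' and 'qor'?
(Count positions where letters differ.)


Alignment:
Position 1: 'y' vs 'q' = DIFFER
Position 2: 'u' vs 'o' = DIFFER
Position 3: 't' vs 'r' = DIFFER
Total differences: 3

3


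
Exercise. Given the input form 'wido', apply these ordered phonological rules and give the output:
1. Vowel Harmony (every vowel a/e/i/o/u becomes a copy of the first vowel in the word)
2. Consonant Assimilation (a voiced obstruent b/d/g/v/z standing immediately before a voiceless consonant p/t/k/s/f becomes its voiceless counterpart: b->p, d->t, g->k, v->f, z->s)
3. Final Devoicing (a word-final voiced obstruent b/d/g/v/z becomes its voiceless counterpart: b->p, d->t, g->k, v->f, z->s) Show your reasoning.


Starting form: 'wido'
Rule 1: Vowel Harmony: all vowels become 'i' (matching first vowel). 'wido' -> 'widi'
Rule 2: Consonant Assimilation: no voiced obstruent (b/d/g/v/z) stands immediately before a voiceless consonant (p/t/k/s/f). No change.
Rule 3: Final Devoicing: the word ends in the vowel 'i', not a consonant. No change.
Final form: 'widi'

widi


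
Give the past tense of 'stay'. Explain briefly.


Apply rule: Add -ed. 'stay' becomes 'stayed'.

stayed


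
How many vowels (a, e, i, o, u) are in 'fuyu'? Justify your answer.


Vowels in 'fuyu': u, u = 2 vowels.

2


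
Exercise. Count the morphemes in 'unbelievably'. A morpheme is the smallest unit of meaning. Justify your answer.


Decomposition: un- (prefix) + believe (root) + -able (suffix) + -ly (suffix) = 4 morpheme(s)

4 morphemes


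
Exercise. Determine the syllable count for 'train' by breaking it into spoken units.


Break 'train' into syllables: train -> train = 1 syllable

1 syllable


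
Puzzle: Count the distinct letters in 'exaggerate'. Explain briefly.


Unique letters in 'exaggerate': {a, e, g, r, t, x} = 6 distinct letters.

6


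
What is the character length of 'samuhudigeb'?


Spell out 'samuhudigeb' and number each letter: s(1), a(2), m(3), u(4), h(5), u(6), d(7), i(8), g(9), e(10), b(11). Total: 11 letters.

11


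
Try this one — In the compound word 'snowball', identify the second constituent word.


Split 'snowball' into 'snow' + 'ball'. The second part is 'ball'.

ball


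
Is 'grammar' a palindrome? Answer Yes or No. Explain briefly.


Forward: 'grammar'
Reversed: 'rammarg'
They differ.

No


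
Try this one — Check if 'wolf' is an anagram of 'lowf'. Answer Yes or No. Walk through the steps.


Sorted letters of 'wolf': 'flow'
Sorted letters of 'lowf': 'flow'
They match.

Yes


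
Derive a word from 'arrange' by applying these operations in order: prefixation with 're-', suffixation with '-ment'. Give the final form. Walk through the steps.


Step 1: Add prefix 're-' to 'arrange' = 'rearrange'
Step 2: Add suffix '-ment' to 'rearrange' = 'rearrangement'

rearrangement


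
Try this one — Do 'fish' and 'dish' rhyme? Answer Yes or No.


Rime (stressed vowel + following sounds) of 'fish': -ish = /ɪʃ/
Rime of 'dish': -ish = /ɪʃ/
/ɪʃ/ and /ɪʃ/ are the same ending sound, so the words rhyme.

Yes


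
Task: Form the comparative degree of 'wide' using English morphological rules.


Apply comparative formation (ends in e: add -r): 'wide' -> 'wider'.

wider


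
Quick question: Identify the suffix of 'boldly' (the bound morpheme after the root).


The word 'boldly' = 'bold' (root) + '-ly' (suffix). The suffix is '-ly'.

ly


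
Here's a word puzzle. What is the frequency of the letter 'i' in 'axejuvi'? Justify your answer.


Letter 'i' in 'axejuvi': found at position(s) 7 = 1 occurrence(s).

1


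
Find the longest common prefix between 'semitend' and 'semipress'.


Compare from the start: 4 characters match: 'semi'. Mismatch at position 5: 't' vs 'p'.

semi


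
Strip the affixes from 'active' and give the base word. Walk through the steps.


Remove suffix '-ive' from 'active' to get root 'act'.

act


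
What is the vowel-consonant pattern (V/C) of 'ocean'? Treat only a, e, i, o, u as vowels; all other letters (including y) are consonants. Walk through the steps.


Letter mapping: o = V, c = C, e = V, a = V, n = C.

VCVVC


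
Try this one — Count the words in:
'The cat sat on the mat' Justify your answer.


Split into words: The | cat | sat | on | the | mat = 6 words.

6


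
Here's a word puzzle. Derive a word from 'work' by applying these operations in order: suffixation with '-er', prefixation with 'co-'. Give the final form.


Step 1: Add suffix '-er' to 'work' = 'worker'
Step 2: Add prefix 'co-' to 'worker' = 'coworker'

coworker


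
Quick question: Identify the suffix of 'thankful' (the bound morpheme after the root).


The word 'thankful' = 'thank' (root) + '-ful' (suffix). The suffix is '-ful'.

ful


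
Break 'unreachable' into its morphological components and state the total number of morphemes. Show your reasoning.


Step 1: Identify prefix: 'un' (meaning: not/reverse)
Step 2: Identify root: 'reach'
Step 3: Identify suffix(es): 'able'
Decomposition: un- (prefix: not/reverse) + reach (root) + -able (suffix: capable of)
Total morphemes: 3

3 morphemes (un- (prefix: not/reverse) + reach (root) + -able (suffix: capable of))


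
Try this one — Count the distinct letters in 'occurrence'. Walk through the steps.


Unique letters in 'occurrence': {c, e, n, o, r, u} = 6 distinct letters.

6


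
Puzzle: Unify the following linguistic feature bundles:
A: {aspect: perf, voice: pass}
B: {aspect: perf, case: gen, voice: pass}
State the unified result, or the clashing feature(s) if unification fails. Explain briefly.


Compare features:
aspect: A=perf vs B=perf -> unified: perf
case: A=_ vs B=gen -> unified: gen
voice: A=pass vs B=pass -> unified: pass
No clashes found.

Unified: {aspect: perf, case: gen, voice: pass}


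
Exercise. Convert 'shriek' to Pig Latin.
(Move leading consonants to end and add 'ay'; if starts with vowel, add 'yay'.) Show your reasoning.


'shriek': move consonant cluster 'shr' to end and add 'ay': 'iekshray'.

iekshray


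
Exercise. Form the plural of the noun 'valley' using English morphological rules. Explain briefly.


Apply rule: Add -s. 'valley' becomes 'valleys'.

valleys


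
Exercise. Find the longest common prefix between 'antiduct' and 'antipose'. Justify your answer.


Compare from the start: 4 characters match: 'anti'. Mismatch at position 5: 'd' vs 'p'.

anti


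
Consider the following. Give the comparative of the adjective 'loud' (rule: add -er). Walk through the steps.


Apply comparative formation (add -er): 'loud' -> 'louder'.

louder


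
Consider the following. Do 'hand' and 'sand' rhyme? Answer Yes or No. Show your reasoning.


Rime (stressed vowel + following sounds) of 'hand': -and = /ænd/
Rime of 'sand': -and = /ænd/
/ænd/ and /ænd/ are the same ending sound, so the words rhyme.

Yes


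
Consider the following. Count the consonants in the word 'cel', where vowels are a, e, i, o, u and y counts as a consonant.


Consonants in 'cel': c, l = 2 consonants.

2


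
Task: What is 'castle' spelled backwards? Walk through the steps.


Reverse 'castle' character by character: 'eltsac'.

eltsac


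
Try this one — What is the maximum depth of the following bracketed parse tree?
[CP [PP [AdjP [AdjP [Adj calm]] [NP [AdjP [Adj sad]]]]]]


Count bracket nesting levels:
'[' at pos 0: depth = 1
'[' at pos 4: depth = 2
'[' at pos 8: depth = 3
'[' at pos 14: depth = 4
'[' at pos 20: depth = 5
'[' at pos 32: depth = 4
'[' at pos 36: depth = 5
'[' at pos 42: depth = 6
Maximum depth reached: 6

6


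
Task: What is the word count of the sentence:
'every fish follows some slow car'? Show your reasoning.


Split into words: every | fish | follows | some | slow | car = 6 words.

6


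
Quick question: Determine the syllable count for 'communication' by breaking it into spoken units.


Break 'communication' into syllables: com-mu-ni-ca-tion -> com | mu | ni | ca | tion = 5 syllables

5 syllables


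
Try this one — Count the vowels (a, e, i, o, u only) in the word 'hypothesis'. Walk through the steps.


Vowels in 'hypothesis': o, e, i = 3 vowels.

3


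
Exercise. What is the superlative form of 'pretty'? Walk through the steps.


Apply superlative formation (consonant + y: change y to i, add -est): 'pretty' -> 'prettiest'.

prettiest


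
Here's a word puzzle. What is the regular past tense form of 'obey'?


Apply rule: Add -ed. 'obey' becomes 'obeyed'.

obeyed


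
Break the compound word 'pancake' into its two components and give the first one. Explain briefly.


Split 'pancake' into 'pan' + 'cake'. The first part is 'pan'.

pan


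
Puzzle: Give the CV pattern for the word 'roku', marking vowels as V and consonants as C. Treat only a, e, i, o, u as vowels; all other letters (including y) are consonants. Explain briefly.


Letter mapping: r = C, o = V, k = C, u = V.

CVCV


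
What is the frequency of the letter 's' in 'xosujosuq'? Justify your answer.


Letter 's' in 'xosujosuq': found at position(s) 3, 7 = 2 occurrence(s).

2


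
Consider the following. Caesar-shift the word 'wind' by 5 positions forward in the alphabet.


Shift each letter by 5: w -> b, i -> n, n -> s, d -> i. Result: 'bnsi'.

bnsi


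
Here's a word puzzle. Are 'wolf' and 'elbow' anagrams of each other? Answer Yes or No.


Sorted letters of 'wolf': 'flow'
Sorted letters of 'elbow': 'below'
They do not match.

No


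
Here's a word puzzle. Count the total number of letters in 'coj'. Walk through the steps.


Spell out 'coj' and number each letter: c(1), o(2), j(3). Total: 3 letters.

3


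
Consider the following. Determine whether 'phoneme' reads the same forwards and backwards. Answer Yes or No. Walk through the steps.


Forward: 'phoneme'
Reversed: 'emenohp'
They differ.

No


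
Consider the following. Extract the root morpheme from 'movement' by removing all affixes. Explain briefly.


Remove suffix '-ment' from 'movement' to get root 'move'.

move


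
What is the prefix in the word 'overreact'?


The word 'overreact' = 'over' (prefix) + 'react' (root). The prefix is 'over'.

over


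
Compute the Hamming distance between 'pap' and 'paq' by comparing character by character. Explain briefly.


Alignment:
Position 1: 'p' vs 'p' = match
Position 2: 'a' vs 'a' = match
Position 3: 'p' vs 'q' = DIFFER
Total differences: 1

1


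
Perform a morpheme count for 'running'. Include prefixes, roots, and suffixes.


Decomposition: run (root) + -ing (suffix) = 2 morpheme(s)

2 morphemes


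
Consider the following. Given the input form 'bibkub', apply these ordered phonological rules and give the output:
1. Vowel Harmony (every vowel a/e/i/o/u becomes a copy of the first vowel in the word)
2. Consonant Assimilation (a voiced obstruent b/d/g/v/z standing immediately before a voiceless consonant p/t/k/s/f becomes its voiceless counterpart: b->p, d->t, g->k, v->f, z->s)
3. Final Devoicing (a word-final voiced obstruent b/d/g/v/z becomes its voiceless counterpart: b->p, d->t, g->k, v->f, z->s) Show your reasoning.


Starting form: 'bibkub'
Rule 1: Vowel Harmony: all vowels become 'i' (matching first vowel). 'bibkub' -> 'bibkib'
Rule 2: Consonant Assimilation: voiced obstruent before voiceless consonant becomes voiceless ('bk' -> 'pk'). 'bibkib' -> 'bipkib'
Rule 3: Final Devoicing: word-final voiced obstruent 'b' becomes voiceless 'p'. 'bipkib' -> 'bipkip'
Final form: 'bipkip'

bipkip


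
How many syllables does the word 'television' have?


Break 'television' into syllables: tel-e-vi-sion -> tel | e | vi | sion = 4 syllables

4 syllables


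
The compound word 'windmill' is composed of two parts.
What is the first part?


Split 'windmill' into 'wind' + 'mill'. The first part is 'wind'.

wind


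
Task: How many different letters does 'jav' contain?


Unique letters in 'jav': {a, j, v} = 3 distinct letters.

3


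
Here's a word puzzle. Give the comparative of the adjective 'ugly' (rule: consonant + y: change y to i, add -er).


Apply comparative formation (consonant + y: change y to i, add -er): 'ugly' -> 'uglier'.

uglier


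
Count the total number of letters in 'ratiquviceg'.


Spell out 'ratiquviceg' and number each letter: r(1), a(2), t(3), i(4), q(5), u(6), v(7), i(8), c(9), e(10), g(11). Total: 11 letters.

11


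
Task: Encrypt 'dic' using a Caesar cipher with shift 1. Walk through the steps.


Shift each letter by 1: d -> e, i -> j, c -> d. Result: 'ejd'.

ejd


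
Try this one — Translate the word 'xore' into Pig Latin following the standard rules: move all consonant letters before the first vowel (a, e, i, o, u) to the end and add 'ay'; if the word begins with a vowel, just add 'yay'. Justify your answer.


'xore': move consonant cluster 'x' to end and add 'ay': 'orexay'.

orexay


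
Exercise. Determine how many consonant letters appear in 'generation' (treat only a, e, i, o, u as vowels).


Consonants in 'generation': g, n, r, t, n = 5 consonants.

5


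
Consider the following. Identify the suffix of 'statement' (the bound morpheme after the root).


The word 'statement' = 'state' (root) + '-ment' (suffix). The suffix is '-ment'.

ment


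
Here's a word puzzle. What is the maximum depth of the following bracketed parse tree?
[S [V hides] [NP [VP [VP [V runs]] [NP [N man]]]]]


Count bracket nesting levels:
'[' at pos 0: depth = 1
'[' at pos 3: depth = 2
'[' at pos 13: depth = 2
'[' at pos 17: depth = 3
'[' at pos 21: depth = 4
'[' at pos 25: depth = 5
'[' at pos 35: depth = 4
'[' at pos 39: depth = 5
Maximum depth reached: 5

5


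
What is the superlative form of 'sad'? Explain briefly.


Apply superlative formation (double final consonant, add -est): 'sad' -> 'saddest'.

saddest


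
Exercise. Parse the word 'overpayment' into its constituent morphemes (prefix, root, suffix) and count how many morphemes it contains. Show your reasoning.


Step 1: Identify prefix: 'over' (meaning: excessively)
Step 2: Identify root: 'pay'
Step 3: Identify suffix(es): 'ment'
Decomposition: over- (prefix: excessively) + pay (root) + -ment (suffix: action/result)
Total morphemes: 3

3 morphemes (over- (prefix: excessively) + pay (root) + -ment (suffix: action/result))


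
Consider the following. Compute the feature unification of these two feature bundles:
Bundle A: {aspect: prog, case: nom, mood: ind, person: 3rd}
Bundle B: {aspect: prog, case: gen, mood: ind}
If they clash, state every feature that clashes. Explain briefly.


Compare features:
aspect: A=prog vs B=prog -> unified: prog
case: A=nom vs B=gen -> CLASH
mood: A=ind vs B=ind -> unified: ind
person: A=3rd vs B=_ -> unified: 3rd
Clash detected on feature 'case' (nom vs gen); unification fails.

CLASH on 'case' (nom vs gen)


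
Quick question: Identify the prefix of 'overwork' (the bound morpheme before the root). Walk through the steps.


The word 'overwork' = 'over' (prefix) + 'work' (root). The prefix is 'over'.

over


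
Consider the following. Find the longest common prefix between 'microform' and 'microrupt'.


Compare from the start: 5 characters match: 'micro'. Mismatch at position 6: 'f' vs 'r'.

micro


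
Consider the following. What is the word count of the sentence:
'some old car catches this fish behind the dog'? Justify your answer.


Split into words: some | old | car | catches | this | fish | behind | the | dog = 9 words.

9


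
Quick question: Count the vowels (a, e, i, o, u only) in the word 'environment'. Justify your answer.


Vowels in 'environment': e, i, o, e = 4 vowels.

4


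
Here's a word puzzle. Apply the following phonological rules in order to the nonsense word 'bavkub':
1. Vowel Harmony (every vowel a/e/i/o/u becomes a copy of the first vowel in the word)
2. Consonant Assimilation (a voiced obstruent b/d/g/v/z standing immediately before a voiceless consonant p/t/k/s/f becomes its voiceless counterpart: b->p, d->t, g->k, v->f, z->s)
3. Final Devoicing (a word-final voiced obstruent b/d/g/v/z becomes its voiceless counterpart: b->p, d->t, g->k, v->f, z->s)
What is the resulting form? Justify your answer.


Starting form: 'bavkub'
Rule 1: Vowel Harmony: all vowels become 'a' (matching first vowel). 'bavkub' -> 'bavkab'
Rule 2: Consonant Assimilation: voiced obstruent before voiceless consonant becomes voiceless ('vk' -> 'fk'). 'bavkab' -> 'bafkab'
Rule 3: Final Devoicing: word-final voiced obstruent 'b' becomes voiceless 'p'. 'bafkab' -> 'bafkap'
Final form: 'bafkap'

bafkap


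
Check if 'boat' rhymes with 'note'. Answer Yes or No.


Rime (stressed vowel + following sounds) of 'boat': -oat = /oʊt/
Rime of 'note': -ote = /oʊt/
/oʊt/ and /oʊt/ are the same ending sound, so the words rhyme.

Yes


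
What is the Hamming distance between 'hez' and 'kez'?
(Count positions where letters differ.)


Alignment:
Position 1: 'h' vs 'k' = DIFFER
Position 2: 'e' vs 'e' = match
Position 3: 'z' vs 'z' = match
Total differences: 1

1


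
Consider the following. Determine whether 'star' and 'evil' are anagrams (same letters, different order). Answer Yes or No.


Sorted letters of 'star': 'arst'
Sorted letters of 'evil': 'eilv'
They do not match.

No


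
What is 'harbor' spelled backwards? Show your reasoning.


Reverse 'harbor' character by character: 'robrah'.

robrah


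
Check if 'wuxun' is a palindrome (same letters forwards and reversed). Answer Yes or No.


Forward: 'wuxun'
Reversed: 'nuxuw'
They differ.

No


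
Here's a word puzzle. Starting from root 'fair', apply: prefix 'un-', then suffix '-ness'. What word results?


Step 1: Add prefix 'un-' to 'fair' = 'unfair'
Step 2: Add suffix '-ness' to 'unfair' = 'unfairness'

unfairness


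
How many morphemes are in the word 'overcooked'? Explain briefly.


Decomposition: over- (prefix) + cook (root) + -ed (suffix) = 3 morpheme(s)

3 morphemes


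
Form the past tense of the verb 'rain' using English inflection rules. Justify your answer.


Apply rule: Add -ed. 'rain' becomes 'rained'.

rained


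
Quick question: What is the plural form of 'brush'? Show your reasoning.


Apply rule: Add -es (sibilant/fricative ending). 'brush' becomes 'brushes'.

brushes


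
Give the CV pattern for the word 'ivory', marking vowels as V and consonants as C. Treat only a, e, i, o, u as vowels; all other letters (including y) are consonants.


Letter mapping: i = V, v = C, o = V, r = C, y = C.

VCVCC


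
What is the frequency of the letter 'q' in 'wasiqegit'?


Letter 'q' in 'wasiqegit': found at position(s) 5 = 1 occurrence(s).

1


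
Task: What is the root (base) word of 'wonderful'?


Remove suffix '-ful' from 'wonderful' to get root 'wonder'.

wonder


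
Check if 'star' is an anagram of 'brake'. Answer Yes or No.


Sorted letters of 'star': 'arst'
Sorted letters of 'brake': 'abekr'
They do not match.

No


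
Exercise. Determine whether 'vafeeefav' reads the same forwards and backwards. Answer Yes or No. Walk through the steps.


Forward: 'vafeeefav'
Reversed: 'vafeeefav'
They are identical.

Yes


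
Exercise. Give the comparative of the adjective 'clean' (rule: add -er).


Apply comparative formation (add -er): 'clean' -> 'cleaner'.

cleaner


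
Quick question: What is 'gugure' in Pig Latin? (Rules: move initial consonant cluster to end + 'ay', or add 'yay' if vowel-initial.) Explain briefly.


'gugure': move consonant cluster 'g' to end and add 'ay': 'uguregay'.

uguregay


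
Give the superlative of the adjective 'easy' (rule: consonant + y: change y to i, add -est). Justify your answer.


Apply superlative formation (consonant + y: change y to i, add -est): 'easy' -> 'easiest'.

easiest


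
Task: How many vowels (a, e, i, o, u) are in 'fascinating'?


Vowels in 'fascinating': a, i, a, i = 4 vowels.

4


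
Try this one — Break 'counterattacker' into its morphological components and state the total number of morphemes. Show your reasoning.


Step 1: Identify prefix: 'counter' (meaning: against)
Step 2: Identify root: 'attack'
Step 3: Identify suffix(es): 'er'
Decomposition: counter- (prefix: against) + attack (root) + -er (suffix: one who)
Total morphemes: 3

3 morphemes (counter- (prefix: against) + attack (root) + -er (suffix: one who))


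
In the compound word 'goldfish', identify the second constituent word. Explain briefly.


Split 'goldfish' into 'gold' + 'fish'. The second part is 'fish'.

fish


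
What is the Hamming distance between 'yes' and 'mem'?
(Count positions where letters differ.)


Alignment:
Position 1: 'y' vs 'm' = DIFFER
Position 2: 'e' vs 'e' = match
Position 3: 's' vs 'm' = DIFFER
Total differences: 2

2


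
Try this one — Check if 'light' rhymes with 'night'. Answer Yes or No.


Rime (stressed vowel + following sounds) of 'light': -ight = /aɪt/
Rime of 'night': -ight = /aɪt/
/aɪt/ and /aɪt/ are the same ending sound, so the words rhyme.

Yes


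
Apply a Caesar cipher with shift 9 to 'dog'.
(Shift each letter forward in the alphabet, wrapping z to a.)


Shift each letter by 9: d -> m, o -> x, g -> p. Result: 'mxp'.

mxp


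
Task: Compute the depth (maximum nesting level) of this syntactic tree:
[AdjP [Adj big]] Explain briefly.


Count bracket nesting levels:
'[' at pos 0: depth = 1
'[' at pos 6: depth = 2
Maximum depth reached: 2

2


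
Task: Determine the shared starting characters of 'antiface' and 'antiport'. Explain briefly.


Compare from the start: 4 characters match: 'anti'. Mismatch at position 5: 'f' vs 'p'.

anti


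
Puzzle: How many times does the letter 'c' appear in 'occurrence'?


Letter 'c' in 'occurrence': found at position(s) 2, 3, 9 = 3 occurrence(s).

3


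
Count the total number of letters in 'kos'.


Spell out 'kos' and number each letter: k(1), o(2), s(3). Total: 3 letters.

3


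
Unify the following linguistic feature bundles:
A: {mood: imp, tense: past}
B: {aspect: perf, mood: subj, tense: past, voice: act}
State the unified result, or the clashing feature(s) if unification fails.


Compare features:
aspect: A=_ vs B=perf -> unified: perf
mood: A=imp vs B=subj -> CLASH
tense: A=past vs B=past -> unified: past
voice: A=_ vs B=act -> unified: act
Clash detected on feature 'mood' (imp vs subj); unification fails.

CLASH on 'mood' (imp vs subj)


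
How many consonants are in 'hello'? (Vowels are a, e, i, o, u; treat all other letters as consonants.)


Consonants in 'hello': h, l, l = 3 consonants.

3


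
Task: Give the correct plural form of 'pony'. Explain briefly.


Apply rule: Change -y to -ies (consonant + y). 'pony' becomes 'ponies'.

ponies


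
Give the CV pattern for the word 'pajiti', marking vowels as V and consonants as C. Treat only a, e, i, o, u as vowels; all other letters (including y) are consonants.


Letter mapping: p = C, a = V, j = C, i = V, t = C, i = V.

CVCVCV


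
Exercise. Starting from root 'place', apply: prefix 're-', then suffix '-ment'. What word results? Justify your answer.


Step 1: Add prefix 're-' to 'place' = 'replace'
Step 2: Add suffix '-ment' to 'replace' = 'replacement'

replacement


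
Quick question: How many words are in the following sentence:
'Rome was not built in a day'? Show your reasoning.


Split into words: Rome | was | not | built | in | a | day = 7 words.

7


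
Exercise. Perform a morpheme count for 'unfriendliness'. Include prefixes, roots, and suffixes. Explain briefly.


Decomposition: un- (prefix) + friend (root) + -ly (suffix) + -ness (suffix) = 4 morpheme(s)

4 morphemes


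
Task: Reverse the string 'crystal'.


Reverse 'crystal' character by character: 'latsyrc'.

latsyrc


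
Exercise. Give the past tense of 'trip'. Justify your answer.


Apply rule: Double final consonant and add -ed. 'trip' becomes 'tripped'.

tripped


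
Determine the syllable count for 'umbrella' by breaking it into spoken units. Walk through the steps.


Break 'umbrella' into syllables: um-brel-la -> um | brel | la = 3 syllables

3 syllables


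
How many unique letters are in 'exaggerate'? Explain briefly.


Unique letters in 'exaggerate': {a, e, g, r, t, x} = 6 distinct letters.

6


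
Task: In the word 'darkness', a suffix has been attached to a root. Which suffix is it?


The word 'darkness' = 'dark' (root) + '-ness' (suffix). The suffix is '-ness'.

ness


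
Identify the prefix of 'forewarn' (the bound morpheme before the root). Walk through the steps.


The word 'forewarn' = 'fore' (prefix) + 'warn' (root). The prefix is 'fore'.

fore


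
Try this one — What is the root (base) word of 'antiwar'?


Remove prefix 'anti' from 'antiwar' to get root 'war'.

war


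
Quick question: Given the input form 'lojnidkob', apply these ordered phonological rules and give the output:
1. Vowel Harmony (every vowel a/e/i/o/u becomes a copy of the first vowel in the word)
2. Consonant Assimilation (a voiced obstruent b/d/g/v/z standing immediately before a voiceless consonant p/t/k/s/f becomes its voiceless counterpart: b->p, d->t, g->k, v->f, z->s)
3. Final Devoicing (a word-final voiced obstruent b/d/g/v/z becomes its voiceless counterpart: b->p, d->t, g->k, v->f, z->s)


Starting form: 'lojnidkob'
Rule 1: Vowel Harmony: all vowels become 'o' (matching first vowel). 'lojnidkob' -> 'lojnodkob'
Rule 2: Consonant Assimilation: voiced obstruent before voiceless consonant becomes voiceless ('dk' -> 'tk'). 'lojnodkob' -> 'lojnotkob'
Rule 3: Final Devoicing: word-final voiced obstruent 'b' becomes voiceless 'p'. 'lojnotkob' -> 'lojnotkop'
Final form: 'lojnotkop'

lojnotkop


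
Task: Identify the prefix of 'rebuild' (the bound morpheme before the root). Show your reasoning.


The word 'rebuild' = 're' (prefix) + 'build' (root). The prefix is 're'.

re


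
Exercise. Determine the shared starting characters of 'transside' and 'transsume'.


Compare from the start: 6 characters match: 'transs'. Mismatch at position 7: 'i' vs 'u'.

transs


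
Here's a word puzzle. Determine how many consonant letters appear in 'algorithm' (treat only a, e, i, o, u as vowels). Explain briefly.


Consonants in 'algorithm': l, g, r, t, h, m = 6 consonants.

6


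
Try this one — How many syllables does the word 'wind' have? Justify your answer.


Break 'wind' into syllables: wind -> wind = 1 syllable

1 syllable


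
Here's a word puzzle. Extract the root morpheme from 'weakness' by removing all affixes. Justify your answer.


Remove suffix '-ness' from 'weakness' to get root 'weak'.

weak


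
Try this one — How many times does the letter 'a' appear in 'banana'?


Letter 'a' in 'banana': found at position(s) 2, 4, 6 = 3 occurrence(s).

3


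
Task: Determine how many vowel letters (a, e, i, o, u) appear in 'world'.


Vowels in 'world': o = 1 vowels.

1


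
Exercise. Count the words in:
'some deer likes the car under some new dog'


Split into words: some | deer | likes | the | car | under | some | new | dog = 9 words.

9


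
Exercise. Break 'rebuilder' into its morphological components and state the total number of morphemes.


Step 1: Identify prefix: 're' (meaning: again)
Step 2: Identify root: 'build'
Step 3: Identify suffix(es): 'er'
Decomposition: re- (prefix: again) + build (root) + -er (suffix: one who)
Total morphemes: 3

3 morphemes (re- (prefix: again) + build (root) + -er (suffix: one who))


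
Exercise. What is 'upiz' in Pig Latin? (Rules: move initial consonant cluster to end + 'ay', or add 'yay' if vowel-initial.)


'upiz' starts with a vowel, so add 'yay': 'upizyay'.

upizyay


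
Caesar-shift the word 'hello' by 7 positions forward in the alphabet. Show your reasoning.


Shift each letter by 7: h -> o, e -> l, l -> s, l -> s, o -> v. Result: 'olssv'.

olssv


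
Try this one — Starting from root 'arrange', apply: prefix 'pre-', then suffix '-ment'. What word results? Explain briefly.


Step 1: Add prefix 'pre-' to 'arrange' = 'prearrange'
Step 2: Add suffix '-ment' to 'prearrange' = 'prearrangement'

prearrangement


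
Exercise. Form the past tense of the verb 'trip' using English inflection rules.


Apply rule: Double final consonant and add -ed. 'trip' becomes 'tripped'.

tripped


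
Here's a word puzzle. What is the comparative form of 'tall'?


Apply comparative formation (add -er): 'tall' -> 'taller'.

taller


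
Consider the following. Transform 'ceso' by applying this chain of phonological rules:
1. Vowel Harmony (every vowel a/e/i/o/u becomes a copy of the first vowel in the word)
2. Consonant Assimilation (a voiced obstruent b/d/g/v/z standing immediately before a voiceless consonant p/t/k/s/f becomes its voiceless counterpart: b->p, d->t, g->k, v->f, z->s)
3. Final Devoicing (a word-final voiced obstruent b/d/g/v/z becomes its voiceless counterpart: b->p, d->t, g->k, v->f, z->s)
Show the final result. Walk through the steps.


Starting form: 'ceso'
Rule 1: Vowel Harmony: all vowels become 'e' (matching first vowel). 'ceso' -> 'cese'
Rule 2: Consonant Assimilation: no voiced obstruent (b/d/g/v/z) stands immediately before a voiceless consonant (p/t/k/s/f). No change.
Rule 3: Final Devoicing: the word ends in the vowel 'e', not a consonant. No change.
Final form: 'cese'

cese


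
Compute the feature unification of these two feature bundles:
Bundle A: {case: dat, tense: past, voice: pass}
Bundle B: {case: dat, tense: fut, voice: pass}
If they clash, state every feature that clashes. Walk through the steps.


Compare features:
case: A=dat vs B=dat -> unified: dat
tense: A=past vs B=fut -> CLASH
voice: A=pass vs B=pass -> unified: pass
Clash detected on feature 'tense' (past vs fut); unification fails.

CLASH on 'tense' (past vs fut)


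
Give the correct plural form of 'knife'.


Apply rule: Change -fe to -ves. 'knife' becomes 'knives'.

knives


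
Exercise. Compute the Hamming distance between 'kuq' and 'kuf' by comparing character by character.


Alignment:
Position 1: 'k' vs 'k' = match
Position 2: 'u' vs 'u' = match
Position 3: 'q' vs 'f' = DIFFER
Total differences: 1

1


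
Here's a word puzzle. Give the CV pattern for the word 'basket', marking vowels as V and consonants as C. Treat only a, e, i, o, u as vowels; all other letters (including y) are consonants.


Letter mapping: b = C, a = V, s = C, k = C, e = V, t = C.

CVCCVC


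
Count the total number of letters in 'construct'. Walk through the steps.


Spell out 'construct' and number each letter: c(1), o(2), n(3), s(4), t(5), r(6), u(7), c(8), t(9). Total: 9 letters.

9


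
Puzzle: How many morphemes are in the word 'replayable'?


Decomposition: re- (prefix) + play (root) + -able (suffix) = 3 morpheme(s)

3 morphemes


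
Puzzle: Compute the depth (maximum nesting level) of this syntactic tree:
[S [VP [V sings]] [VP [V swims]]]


Count bracket nesting levels:
'[' at pos 0: depth = 1
'[' at pos 3: depth = 2
'[' at pos 7: depth = 3
'[' at pos 18: depth = 2
'[' at pos 22: depth = 3
Maximum depth reached: 3

3


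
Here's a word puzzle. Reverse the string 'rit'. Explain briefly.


Reverse 'rit' character by character: 'tir'.

tir


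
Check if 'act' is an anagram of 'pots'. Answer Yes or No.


Sorted letters of 'act': 'act'
Sorted letters of 'pots': 'opst'
They do not match.

No


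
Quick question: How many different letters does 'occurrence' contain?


Unique letters in 'occurrence': {c, e, n, o, r, u} = 6 distinct letters.

6


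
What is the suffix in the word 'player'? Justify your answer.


The word 'player' = 'play' (root) + '-er' (suffix). The suffix is '-er'.

er


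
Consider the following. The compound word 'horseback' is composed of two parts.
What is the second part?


Split 'horseback' into 'horse' + 'back'. The second part is 'back'.

back


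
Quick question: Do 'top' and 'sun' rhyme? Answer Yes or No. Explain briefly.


Rime (stressed vowel + following sounds) of 'top': -op = /ɒp/
Rime of 'sun': -un = /ʌn/
/ɒp/ and /ʌn/ are different ending sounds, so the words do not rhyme.

No


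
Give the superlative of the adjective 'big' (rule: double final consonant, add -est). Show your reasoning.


Apply superlative formation (double final consonant, add -est): 'big' -> 'biggest'.

biggest


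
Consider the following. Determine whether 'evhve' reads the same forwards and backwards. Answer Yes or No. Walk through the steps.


Forward: 'evhve'
Reversed: 'evhve'
They are identical.

Yes


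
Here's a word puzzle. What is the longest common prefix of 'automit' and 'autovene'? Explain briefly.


Compare from the start: 4 characters match: 'auto'. Mismatch at position 5: 'm' vs 'v'.

auto


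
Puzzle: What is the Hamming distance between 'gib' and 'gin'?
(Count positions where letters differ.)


Alignment:
Position 1: 'g' vs 'g' = match
Position 2: 'i' vs 'i' = match
Position 3: 'b' vs 'n' = DIFFER
Total differences: 1

1


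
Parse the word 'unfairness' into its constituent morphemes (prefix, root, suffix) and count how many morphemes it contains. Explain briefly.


Step 1: Identify prefix: 'un' (meaning: not/reverse)
Step 2: Identify root: 'fair'
Step 3: Identify suffix(es): 'ness'
Decomposition: un- (prefix: not/reverse) + fair (root) + -ness (suffix: state of)
Total morphemes: 3

3 morphemes (un- (prefix: not/reverse) + fair (root) + -ness (suffix: state of))


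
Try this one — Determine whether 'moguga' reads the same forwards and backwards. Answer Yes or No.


Forward: 'moguga'
Reversed: 'agugom'
They differ.

No


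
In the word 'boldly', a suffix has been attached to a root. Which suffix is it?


The word 'boldly' = 'bold' (root) + '-ly' (suffix). The suffix is '-ly'.

ly


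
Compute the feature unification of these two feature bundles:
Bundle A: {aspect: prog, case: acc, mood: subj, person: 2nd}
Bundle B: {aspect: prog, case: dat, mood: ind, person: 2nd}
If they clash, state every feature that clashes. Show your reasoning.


Compare features:
aspect: A=prog vs B=prog -> unified: prog
case: A=acc vs B=dat -> CLASH
mood: A=subj vs B=ind -> CLASH
person: A=2nd vs B=2nd -> unified: 2nd
Clashes detected on features 'case' (acc vs dat) and 'mood' (subj vs ind); unification fails.

CLASH on 'case' (acc vs dat) and 'mood' (subj vs ind)


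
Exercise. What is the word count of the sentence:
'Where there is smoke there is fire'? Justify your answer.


Split into words: Where | there | is | smoke | there | is | fire = 7 words.

7


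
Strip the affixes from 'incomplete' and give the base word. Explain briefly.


Remove prefix 'in' from 'incomplete' to get root 'complete'.

complete


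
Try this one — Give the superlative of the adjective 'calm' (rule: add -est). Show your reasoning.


Apply superlative formation (add -est): 'calm' -> 'calmest'.

calmest


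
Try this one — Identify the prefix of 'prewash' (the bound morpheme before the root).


The word 'prewash' = 'pre' (prefix) + 'wash' (root). The prefix is 'pre'.

pre


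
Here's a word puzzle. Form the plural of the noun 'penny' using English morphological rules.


Apply rule: Change -y to -ies (consonant + y). 'penny' becomes 'pennies'.

pennies


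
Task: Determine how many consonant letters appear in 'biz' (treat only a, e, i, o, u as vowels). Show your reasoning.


Consonants in 'biz': b, z = 2 consonants.

2


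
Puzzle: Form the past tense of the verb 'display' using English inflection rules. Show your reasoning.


Apply rule: Add -ed. 'display' becomes 'displayed'.

displayed


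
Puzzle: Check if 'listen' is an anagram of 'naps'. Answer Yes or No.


Sorted letters of 'listen': 'eilnst'
Sorted letters of 'naps': 'anps'
They do not match.

No


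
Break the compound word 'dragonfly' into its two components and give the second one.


Split 'dragonfly' into 'dragon' + 'fly'. The second part is 'fly'.

fly


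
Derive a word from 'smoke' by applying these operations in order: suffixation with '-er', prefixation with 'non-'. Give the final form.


Step 1: Add suffix '-er' to 'smoke' = 'smoker'
Step 2: Add prefix 'non-' to 'smoker' = 'nonsmoker'

nonsmoker


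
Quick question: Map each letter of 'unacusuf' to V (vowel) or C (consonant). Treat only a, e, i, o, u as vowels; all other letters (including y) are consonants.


Letter mapping: u = V, n = C, a = V, c = C, u = V, s = C, u = V, f = C.

VCVCVCVC


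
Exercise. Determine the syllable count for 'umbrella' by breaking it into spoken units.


Break 'umbrella' into syllables: um-brel-la -> um | brel | la = 3 syllables

3 syllables


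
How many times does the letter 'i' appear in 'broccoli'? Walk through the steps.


Letter 'i' in 'broccoli': found at position(s) 8 = 1 occurrence(s).

1


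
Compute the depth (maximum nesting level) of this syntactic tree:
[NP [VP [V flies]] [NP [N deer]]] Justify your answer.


Count bracket nesting levels:
'[' at pos 0: depth = 1
'[' at pos 4: depth = 2
'[' at pos 8: depth = 3
'[' at pos 19: depth = 2
'[' at pos 23: depth = 3
Maximum depth reached: 3

3


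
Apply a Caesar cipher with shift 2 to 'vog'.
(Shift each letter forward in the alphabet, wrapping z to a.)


Shift each letter by 2: v -> x, o -> q, g -> i. Result: 'xqi'.

xqi


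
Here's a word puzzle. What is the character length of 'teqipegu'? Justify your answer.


Spell out 'teqipegu' and number each letter: t(1), e(2), q(3), i(4), p(5), e(6), g(7), u(8). Total: 8 letters.

8


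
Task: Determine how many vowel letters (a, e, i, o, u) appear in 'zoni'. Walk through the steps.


Vowels in 'zoni': o, i = 2 vowels.

2


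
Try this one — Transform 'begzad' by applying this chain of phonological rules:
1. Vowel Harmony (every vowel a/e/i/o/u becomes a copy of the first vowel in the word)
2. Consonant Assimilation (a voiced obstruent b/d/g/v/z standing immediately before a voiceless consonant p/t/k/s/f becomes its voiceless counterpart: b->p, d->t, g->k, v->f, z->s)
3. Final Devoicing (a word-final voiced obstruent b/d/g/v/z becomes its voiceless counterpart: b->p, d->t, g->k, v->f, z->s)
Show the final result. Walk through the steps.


Starting form: 'begzad'
Rule 1: Vowel Harmony: all vowels become 'e' (matching first vowel). 'begzad' -> 'begzed'
Rule 2: Consonant Assimilation: no voiced obstruent (b/d/g/v/z) stands immediately before a voiceless consonant (p/t/k/s/f). No change.
Rule 3: Final Devoicing: word-final voiced obstruent 'd' becomes voiceless 't'. 'begzed' -> 'begzet'
Final form: 'begzet'

begzet
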